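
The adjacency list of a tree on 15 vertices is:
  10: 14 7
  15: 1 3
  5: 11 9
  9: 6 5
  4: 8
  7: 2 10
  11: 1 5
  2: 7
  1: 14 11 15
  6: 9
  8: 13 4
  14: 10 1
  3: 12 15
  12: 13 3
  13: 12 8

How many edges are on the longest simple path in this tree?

10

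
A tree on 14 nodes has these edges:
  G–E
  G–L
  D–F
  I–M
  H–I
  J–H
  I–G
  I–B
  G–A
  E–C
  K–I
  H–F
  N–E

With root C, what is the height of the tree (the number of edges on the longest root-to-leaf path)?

6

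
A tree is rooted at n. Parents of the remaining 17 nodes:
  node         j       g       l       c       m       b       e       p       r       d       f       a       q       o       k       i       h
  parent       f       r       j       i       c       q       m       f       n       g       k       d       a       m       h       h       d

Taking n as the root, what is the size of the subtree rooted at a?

3

Descendants of a (including itself): a, q, b. That's 3.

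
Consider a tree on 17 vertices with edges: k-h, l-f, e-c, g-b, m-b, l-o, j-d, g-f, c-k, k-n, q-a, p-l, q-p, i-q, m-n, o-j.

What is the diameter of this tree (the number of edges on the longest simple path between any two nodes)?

11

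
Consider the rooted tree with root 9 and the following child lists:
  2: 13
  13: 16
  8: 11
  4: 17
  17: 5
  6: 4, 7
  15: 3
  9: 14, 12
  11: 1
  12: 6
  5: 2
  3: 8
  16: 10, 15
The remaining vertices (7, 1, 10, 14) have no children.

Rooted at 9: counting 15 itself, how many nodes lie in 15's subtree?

5

The subtree rooted at 15 contains: 15, 3, 8, 11, 1 — 5 nodes.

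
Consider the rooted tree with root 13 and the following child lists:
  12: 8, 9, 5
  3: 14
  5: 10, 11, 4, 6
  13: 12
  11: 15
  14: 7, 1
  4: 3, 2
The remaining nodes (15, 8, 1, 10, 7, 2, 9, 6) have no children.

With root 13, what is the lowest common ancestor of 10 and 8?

10's ancestor chain is 10, 5, 12, 13 and 8's is 8, 12, 13; they first meet at 12.

12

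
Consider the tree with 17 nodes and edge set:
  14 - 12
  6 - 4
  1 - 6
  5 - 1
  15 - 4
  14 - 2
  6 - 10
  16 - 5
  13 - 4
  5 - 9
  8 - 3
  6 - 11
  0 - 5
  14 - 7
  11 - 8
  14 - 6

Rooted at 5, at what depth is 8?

4

Climbing from 8 to the root: 8 → 11 → 6 → 1 → 5. That's 4 steps.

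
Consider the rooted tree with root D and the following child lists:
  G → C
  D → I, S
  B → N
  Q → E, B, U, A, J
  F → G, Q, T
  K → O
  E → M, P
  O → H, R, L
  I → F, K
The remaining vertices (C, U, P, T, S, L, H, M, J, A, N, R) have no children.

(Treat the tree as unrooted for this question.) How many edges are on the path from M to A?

The path is M – E – Q – A, which has 3 edges.

3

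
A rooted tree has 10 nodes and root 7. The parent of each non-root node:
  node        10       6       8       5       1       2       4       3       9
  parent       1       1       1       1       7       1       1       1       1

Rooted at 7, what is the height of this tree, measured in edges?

6 sits deepest: 7 – 1 – 6 — 2 edges from the root.

2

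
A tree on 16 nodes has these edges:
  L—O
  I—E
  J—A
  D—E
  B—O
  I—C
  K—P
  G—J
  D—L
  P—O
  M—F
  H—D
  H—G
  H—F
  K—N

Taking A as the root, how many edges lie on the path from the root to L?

5

Path from A to L: A → J → G → H → D → L, which has 5 edges.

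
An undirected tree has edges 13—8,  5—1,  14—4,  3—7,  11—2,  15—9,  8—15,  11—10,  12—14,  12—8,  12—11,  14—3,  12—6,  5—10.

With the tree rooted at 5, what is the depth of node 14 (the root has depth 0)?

Path from 5 to 14: 5 → 10 → 11 → 12 → 14, which has 4 edges.

4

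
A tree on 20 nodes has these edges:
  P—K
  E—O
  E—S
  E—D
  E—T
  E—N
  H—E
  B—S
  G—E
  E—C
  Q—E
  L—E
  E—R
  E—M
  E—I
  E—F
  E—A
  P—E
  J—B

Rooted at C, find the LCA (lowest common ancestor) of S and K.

E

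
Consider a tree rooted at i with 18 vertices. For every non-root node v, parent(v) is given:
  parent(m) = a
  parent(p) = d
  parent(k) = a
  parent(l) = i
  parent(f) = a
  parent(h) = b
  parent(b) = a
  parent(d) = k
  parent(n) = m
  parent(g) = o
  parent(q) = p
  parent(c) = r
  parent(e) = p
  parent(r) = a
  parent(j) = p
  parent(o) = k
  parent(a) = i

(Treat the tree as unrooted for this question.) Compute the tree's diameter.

6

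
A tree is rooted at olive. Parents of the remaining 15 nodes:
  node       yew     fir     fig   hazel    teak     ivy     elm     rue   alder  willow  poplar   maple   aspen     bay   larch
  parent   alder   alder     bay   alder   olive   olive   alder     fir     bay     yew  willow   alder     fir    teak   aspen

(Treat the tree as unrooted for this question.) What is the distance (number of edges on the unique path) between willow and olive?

The path is willow–yew–alder–bay–teak–olive, which has 5 edges.

5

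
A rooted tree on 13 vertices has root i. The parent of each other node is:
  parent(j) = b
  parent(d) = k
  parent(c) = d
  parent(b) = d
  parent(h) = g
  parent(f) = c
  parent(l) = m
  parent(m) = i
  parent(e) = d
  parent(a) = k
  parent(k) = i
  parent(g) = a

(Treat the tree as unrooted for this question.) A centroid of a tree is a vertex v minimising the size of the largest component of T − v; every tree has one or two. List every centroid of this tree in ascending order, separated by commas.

Removing k splits the tree into components of sizes 6, 3, 3; the largest is 6 ≤ ⌊13/2⌋ = 6.
Every other node leaves some component of size > 6, so the centroid is unique.

k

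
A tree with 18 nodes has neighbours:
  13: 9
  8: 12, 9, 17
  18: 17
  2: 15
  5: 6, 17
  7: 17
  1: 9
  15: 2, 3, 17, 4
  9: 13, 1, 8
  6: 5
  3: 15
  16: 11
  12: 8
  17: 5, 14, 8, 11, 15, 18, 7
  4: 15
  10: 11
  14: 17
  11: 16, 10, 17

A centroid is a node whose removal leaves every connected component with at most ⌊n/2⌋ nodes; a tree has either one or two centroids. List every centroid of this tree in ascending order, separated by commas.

17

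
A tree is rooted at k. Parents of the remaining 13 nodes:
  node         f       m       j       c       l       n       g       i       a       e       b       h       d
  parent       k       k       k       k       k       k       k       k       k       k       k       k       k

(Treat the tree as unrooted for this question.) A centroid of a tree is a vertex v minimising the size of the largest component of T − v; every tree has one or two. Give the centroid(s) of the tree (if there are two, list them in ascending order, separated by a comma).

k

Removing k splits the tree into components of sizes 1, 1, 1, 1, 1, 1, 1, 1, 1, 1, 1, 1, 1; the largest is 1 ≤ ⌊14/2⌋ = 7.
No neighbour of k does as well, so k is the unique centroid.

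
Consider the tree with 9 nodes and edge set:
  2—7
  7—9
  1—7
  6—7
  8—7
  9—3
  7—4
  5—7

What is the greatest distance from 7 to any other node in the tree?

2

The node farthest from 7 is 3, via 7-9-3 — 2 edges.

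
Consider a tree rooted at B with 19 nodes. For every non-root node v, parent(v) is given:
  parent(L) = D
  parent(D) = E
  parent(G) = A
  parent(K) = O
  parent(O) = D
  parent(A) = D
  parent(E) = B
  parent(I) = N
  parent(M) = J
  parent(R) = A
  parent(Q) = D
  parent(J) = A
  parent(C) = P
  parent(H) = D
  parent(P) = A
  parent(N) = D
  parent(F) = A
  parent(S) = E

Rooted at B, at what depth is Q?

3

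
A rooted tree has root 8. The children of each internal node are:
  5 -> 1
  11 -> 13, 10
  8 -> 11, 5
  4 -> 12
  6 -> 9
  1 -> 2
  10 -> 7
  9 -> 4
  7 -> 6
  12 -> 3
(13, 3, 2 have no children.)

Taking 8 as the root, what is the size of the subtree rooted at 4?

Descendants of 4 (including itself): 4, 12, 3. That's 3.

3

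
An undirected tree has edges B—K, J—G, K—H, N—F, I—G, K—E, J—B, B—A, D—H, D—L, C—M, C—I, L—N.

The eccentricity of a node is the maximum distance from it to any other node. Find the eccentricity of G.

The node farthest from G is F, via G – J – B – K – H – D – L – N – F — 8 edges.

8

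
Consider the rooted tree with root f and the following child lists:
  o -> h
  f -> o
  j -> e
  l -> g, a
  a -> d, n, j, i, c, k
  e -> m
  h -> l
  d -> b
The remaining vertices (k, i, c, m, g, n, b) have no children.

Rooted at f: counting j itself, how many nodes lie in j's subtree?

3

j's subtree: {j, e, m}, size 3.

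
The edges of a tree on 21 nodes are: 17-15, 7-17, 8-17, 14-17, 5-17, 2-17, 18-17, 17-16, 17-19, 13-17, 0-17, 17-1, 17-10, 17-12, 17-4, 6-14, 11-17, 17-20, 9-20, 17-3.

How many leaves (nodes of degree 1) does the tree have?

18

Exactly 18 nodes have a single neighbour: 0, 1, 2, 3, 4, 5, 6, 7, 8, 9, 10, 11, 12, 13, 15, 16, 18, 19.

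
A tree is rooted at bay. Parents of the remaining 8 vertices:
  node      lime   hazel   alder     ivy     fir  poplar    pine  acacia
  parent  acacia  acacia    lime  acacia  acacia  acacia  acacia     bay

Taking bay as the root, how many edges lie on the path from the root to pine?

2

bay–acacia–pine — 2 edges.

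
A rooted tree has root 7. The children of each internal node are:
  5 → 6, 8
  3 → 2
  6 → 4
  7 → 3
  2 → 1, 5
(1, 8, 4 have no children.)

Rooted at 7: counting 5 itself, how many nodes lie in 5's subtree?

5's subtree: {5, 6, 8, 4}, size 4.

4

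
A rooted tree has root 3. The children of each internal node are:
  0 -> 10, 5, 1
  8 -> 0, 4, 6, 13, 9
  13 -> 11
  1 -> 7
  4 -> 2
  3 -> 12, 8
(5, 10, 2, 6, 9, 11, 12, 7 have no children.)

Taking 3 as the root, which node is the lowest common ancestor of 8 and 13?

8

8's ancestor chain is 8, 3 and 13's is 13, 8, 3; they first meet at 8.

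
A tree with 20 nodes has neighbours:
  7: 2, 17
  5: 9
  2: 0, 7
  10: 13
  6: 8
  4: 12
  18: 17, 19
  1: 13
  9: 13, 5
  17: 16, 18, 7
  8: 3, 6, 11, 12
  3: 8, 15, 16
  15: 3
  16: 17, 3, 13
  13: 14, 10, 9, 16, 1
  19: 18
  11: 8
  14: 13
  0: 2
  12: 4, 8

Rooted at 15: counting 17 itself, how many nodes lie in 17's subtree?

17's subtree: {17, 7, 18, 2, 19, 0}, size 6.

6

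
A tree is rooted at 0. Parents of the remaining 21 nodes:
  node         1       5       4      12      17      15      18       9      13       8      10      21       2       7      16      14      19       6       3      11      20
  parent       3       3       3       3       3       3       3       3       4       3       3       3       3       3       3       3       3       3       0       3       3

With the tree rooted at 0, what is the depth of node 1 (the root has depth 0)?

2

Path from 0 to 1: 0–3–1, which has 2 edges.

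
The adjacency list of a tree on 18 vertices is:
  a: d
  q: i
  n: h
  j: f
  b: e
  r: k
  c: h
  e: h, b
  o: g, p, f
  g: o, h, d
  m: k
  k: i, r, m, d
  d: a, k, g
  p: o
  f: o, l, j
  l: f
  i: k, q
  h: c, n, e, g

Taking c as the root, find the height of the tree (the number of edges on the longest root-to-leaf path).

q sits deepest: c–h–g–d–k–i–q — 6 edges from the root.

6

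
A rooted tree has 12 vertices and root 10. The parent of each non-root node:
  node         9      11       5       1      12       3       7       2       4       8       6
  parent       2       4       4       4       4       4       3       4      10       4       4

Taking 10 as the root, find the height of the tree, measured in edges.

The longest root-to-leaf path is 10 → 4 → 2 → 9 (3 edges).

3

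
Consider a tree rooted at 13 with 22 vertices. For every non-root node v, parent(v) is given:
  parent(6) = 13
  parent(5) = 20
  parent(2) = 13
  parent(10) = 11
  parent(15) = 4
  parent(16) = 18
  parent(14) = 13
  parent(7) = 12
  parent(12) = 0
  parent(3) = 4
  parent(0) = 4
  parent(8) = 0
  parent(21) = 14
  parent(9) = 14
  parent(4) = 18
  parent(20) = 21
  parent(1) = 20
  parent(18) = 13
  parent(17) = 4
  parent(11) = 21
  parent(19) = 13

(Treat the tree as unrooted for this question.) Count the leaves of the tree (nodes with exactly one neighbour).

Exactly 13 nodes have a single neighbour: 1, 2, 3, 5, 6, 7, 8, 9, 10, 15, 16, 17, 19.

13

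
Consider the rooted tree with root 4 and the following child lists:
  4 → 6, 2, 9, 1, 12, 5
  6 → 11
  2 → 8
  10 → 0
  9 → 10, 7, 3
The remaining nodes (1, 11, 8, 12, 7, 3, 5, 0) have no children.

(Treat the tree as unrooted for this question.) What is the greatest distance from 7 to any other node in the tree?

4

Distances from 7 peak at 4, attained at 8 (11 also at distance 4).
7 – 9 – 4 – 2 – 8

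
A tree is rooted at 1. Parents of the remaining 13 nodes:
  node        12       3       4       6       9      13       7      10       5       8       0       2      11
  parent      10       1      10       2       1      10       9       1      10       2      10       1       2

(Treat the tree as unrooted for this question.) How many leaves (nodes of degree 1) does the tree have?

10

The leaves are 0, 3, 4, 5, 6, 7, 8, 11, 12, 13.
That is 10 leaves.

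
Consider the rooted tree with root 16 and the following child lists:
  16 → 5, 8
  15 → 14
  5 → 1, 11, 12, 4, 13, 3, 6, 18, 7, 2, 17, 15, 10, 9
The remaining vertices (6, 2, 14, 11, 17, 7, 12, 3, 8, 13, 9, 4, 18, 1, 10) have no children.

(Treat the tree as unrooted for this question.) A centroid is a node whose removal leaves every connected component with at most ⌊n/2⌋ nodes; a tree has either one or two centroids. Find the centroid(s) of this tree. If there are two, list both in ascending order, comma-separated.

If 5 is removed the pieces have sizes 2, 2, 1, 1, 1, 1, 1, 1, 1, 1, 1, 1, 1, 1, 1, all ≤ ⌊18/2⌋ = 9.
Every other node leaves some component of size > 9, so the centroid is unique.

5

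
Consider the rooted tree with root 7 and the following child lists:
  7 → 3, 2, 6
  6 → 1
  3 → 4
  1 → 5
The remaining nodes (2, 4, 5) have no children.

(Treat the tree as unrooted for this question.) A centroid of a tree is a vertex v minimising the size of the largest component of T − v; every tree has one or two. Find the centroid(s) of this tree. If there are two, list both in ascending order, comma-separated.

7

Delete 7: the remaining components have sizes 3, 2, 1. Max 3 ≤ 3, so 7 is a centroid.
Every other node leaves some component of size > 3, so the centroid is unique.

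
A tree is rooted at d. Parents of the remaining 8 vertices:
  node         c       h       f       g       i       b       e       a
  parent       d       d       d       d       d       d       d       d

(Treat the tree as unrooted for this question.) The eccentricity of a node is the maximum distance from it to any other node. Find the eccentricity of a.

2

Distances from a peak at 2, attained at h (e, g, b, i, f, c also at distance 2).
a–d–h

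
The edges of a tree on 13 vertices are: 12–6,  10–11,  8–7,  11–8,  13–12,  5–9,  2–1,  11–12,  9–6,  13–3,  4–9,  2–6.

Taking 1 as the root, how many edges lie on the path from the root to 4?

4

Path from 1 to 4: 1–2–6–9–4, which has 4 edges.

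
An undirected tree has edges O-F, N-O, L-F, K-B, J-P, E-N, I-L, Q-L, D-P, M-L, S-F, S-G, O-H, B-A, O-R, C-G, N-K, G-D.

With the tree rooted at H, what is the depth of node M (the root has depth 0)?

4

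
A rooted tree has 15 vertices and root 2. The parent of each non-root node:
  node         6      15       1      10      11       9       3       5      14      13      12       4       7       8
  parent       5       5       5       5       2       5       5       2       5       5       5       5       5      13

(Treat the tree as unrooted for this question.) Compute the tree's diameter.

Starting from 8, a farthest node is 11 at distance 4.
One longest path: 8–13–5–2–11.
So the diameter is 4.

4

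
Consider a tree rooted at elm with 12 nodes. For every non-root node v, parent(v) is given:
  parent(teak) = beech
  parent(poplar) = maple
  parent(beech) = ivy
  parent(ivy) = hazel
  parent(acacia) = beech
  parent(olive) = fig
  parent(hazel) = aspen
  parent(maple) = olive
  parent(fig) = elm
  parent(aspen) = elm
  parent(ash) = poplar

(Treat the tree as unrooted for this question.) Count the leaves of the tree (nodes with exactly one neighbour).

3

Degree-1 nodes: acacia, ash, teak — 3 of them.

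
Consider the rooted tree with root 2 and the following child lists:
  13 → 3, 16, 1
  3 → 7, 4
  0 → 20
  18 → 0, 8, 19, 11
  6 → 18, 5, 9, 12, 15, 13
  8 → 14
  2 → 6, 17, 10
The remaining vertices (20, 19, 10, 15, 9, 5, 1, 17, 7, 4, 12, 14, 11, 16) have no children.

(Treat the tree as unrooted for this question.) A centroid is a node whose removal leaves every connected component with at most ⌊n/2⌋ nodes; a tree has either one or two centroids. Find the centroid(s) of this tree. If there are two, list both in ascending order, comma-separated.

6

Delete 6: the remaining components have sizes 7, 6, 3, 1, 1, 1, 1. Max 7 ≤ 10, so 6 is a centroid.
Every other node leaves some component of size > 10, so the centroid is unique.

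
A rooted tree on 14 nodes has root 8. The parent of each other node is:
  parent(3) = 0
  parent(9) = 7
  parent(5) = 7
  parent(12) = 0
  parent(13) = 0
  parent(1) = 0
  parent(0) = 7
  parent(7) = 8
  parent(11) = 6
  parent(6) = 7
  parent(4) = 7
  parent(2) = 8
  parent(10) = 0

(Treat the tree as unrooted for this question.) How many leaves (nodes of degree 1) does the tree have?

10

Exactly 10 nodes have a single neighbour: 1, 2, 3, 4, 5, 9, 10, 11, 12, 13.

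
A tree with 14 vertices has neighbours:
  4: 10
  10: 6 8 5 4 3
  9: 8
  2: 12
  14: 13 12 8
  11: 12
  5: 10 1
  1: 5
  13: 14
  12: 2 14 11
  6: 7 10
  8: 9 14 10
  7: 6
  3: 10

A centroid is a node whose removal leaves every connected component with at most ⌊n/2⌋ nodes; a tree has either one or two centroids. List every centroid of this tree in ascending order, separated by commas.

If 8 is removed the pieces have sizes 7, 5, 1, all ≤ ⌊14/2⌋ = 7.
10 is adjacent to 8 and is also a centroid (the largest component after removing it is likewise 7).

8, 10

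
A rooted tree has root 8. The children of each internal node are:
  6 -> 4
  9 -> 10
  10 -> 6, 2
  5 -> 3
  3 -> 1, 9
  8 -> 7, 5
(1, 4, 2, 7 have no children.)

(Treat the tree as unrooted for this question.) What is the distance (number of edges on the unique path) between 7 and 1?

The path is 7–8–5–3–1, which has 4 edges.

4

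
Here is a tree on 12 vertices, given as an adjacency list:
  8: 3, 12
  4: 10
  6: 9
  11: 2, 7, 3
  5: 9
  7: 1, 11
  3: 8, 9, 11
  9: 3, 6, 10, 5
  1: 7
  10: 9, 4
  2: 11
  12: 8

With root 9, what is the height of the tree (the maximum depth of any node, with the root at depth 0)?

The longest root-to-leaf path is 9–3–11–7–1 (4 edges).

4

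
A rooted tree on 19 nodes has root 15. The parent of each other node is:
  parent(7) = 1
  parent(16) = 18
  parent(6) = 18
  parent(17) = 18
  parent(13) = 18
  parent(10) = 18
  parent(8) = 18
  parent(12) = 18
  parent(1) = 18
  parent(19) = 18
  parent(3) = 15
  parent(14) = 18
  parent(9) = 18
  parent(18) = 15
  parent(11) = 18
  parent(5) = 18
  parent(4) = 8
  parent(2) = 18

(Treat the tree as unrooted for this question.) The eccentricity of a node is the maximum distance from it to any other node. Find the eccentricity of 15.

3

Distances from 15 peak at 3, attained at 4 (7 also at distance 3).
15–18–8–4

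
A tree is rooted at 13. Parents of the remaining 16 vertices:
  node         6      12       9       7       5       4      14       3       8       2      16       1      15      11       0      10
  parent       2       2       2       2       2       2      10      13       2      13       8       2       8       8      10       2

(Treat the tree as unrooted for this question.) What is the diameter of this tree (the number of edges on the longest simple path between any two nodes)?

4

BFS from 3 reaches 14 last, at distance 4; BFS from 14 confirms no node is farther.
Path: 3 - 13 - 2 - 10 - 14.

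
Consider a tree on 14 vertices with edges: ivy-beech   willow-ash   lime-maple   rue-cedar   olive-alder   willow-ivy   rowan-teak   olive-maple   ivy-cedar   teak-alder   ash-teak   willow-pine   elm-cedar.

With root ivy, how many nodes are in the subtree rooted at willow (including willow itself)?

9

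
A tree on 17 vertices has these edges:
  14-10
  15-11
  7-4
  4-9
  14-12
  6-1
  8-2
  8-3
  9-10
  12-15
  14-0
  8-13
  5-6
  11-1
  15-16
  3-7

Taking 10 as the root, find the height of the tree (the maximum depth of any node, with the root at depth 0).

7

5 sits deepest: 10-14-12-15-11-1-6-5 — 7 edges from the root.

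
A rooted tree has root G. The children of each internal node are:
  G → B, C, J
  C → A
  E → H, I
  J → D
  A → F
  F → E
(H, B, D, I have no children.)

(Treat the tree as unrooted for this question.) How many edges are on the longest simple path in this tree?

A longest path is D - J - G - C - A - F - E - I, with 7 edges.

7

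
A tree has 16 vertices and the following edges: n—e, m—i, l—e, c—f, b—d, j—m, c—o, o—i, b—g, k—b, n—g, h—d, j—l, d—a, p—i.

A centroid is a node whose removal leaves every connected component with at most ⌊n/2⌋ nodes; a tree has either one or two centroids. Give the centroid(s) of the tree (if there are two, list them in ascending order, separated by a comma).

Delete e: the remaining components have sizes 8, 7. Max 8 ≤ 8, so e is a centroid.
Its neighbour l also leaves a largest component of size 8, so both are centroids.

e, l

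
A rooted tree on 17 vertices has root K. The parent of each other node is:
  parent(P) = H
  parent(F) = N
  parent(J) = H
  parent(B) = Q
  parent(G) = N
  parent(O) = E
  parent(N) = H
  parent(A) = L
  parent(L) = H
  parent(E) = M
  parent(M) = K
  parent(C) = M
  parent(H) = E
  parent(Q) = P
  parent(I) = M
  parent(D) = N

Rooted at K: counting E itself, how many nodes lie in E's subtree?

13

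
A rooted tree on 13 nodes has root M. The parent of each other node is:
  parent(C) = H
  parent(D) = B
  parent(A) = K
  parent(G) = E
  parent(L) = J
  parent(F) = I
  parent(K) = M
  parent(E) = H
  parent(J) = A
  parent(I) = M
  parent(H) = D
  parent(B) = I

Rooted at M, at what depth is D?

Path from M to D: M → I → B → D, which has 3 edges.

3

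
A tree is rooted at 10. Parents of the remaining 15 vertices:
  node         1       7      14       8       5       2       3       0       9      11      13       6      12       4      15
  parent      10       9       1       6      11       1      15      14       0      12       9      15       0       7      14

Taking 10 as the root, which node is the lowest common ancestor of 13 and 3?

14

Path 13→root: 13 9 0 14 1 10; path 3→root: 3 15 14 1 10.
First common node: 14.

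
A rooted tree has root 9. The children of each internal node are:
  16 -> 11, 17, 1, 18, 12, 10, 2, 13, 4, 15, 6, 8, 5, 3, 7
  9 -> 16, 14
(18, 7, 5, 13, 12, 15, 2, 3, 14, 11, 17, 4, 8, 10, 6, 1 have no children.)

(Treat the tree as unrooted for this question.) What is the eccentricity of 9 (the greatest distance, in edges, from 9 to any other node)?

A farthest node from 9 is 1 (7, 11, 5, 3, 4, 17, 10, 13, 6, 15, 12, 18, 2, 8 also at distance 2).
The path 9 – 16 – 1 has 2 edges.

2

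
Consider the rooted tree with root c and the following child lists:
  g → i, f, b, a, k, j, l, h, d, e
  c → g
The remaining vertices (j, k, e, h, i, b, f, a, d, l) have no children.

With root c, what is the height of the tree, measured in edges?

The longest root-to-leaf path is c–g–i (2 edges).

2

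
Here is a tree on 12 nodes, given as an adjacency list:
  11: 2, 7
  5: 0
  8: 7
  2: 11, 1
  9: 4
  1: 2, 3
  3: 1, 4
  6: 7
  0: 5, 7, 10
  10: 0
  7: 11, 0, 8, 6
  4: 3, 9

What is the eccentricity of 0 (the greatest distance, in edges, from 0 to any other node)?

The node farthest from 0 is 9, via 0–7–11–2–1–3–4–9 — 7 edges.

7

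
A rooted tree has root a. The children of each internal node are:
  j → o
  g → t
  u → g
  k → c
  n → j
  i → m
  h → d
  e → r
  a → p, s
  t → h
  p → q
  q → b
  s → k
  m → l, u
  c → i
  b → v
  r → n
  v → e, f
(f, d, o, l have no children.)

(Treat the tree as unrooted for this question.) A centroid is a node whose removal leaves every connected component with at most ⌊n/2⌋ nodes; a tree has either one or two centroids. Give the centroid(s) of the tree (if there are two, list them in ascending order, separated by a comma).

a, s

Removing a splits the tree into components of sizes 11, 10; the largest is 11 ≤ ⌊22/2⌋ = 11.
Its neighbour s also leaves a largest component of size 11, so both are centroids.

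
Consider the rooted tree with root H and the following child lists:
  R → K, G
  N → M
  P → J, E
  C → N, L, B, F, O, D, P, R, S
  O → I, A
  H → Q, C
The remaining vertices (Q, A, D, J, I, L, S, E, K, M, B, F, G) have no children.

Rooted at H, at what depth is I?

H → C → O → I — 3 edges.

3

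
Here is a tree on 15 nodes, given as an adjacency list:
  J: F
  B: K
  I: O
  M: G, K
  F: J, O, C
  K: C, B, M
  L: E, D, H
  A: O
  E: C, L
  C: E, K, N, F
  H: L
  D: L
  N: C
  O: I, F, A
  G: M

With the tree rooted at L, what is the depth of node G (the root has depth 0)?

Path from L to G: L–E–C–K–M–G, which has 5 edges.

5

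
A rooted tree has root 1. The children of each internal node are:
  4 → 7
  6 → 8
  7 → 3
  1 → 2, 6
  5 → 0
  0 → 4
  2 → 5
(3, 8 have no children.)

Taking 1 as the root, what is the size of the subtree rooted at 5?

5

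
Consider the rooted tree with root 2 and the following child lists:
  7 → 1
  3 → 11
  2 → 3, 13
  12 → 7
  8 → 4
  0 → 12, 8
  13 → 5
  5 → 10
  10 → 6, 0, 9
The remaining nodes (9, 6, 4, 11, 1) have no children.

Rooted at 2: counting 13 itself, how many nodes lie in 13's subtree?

11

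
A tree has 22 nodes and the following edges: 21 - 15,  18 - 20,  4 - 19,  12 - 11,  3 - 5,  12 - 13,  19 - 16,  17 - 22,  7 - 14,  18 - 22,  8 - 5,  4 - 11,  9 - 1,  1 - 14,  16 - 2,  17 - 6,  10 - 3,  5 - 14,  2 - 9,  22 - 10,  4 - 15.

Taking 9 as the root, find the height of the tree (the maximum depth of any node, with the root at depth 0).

8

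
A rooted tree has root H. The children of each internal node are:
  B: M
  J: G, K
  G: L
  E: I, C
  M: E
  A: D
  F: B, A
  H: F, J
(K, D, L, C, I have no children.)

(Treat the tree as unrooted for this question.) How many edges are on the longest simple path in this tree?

8

Starting from L, a farthest node is I at distance 8.
One longest path: L–G–J–H–F–B–M–E–I.
So the diameter is 8.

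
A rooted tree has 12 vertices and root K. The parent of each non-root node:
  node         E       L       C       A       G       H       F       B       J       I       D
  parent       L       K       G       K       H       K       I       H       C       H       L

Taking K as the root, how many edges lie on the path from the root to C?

3

Path from K to C: K → H → G → C, which has 3 edges.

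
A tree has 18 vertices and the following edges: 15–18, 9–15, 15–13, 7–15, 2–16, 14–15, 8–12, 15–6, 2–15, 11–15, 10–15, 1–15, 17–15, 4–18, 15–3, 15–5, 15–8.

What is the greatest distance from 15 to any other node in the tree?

2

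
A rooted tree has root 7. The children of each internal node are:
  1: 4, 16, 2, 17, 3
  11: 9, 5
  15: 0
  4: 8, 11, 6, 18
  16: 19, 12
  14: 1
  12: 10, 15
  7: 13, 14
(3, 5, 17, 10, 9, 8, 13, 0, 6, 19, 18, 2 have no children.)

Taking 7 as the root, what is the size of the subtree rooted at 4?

The subtree rooted at 4 contains: 4, 6, 11, 8, 18, 5, 9 — 7 nodes.

7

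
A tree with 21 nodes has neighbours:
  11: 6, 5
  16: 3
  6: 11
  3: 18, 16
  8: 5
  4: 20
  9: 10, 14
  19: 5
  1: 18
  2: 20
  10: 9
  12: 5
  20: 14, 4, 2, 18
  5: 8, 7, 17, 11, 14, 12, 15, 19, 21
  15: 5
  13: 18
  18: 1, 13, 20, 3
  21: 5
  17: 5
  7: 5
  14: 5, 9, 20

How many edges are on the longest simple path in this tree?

7

Starting from 16, a farthest node is 6 at distance 7.
One longest path: 16-3-18-20-14-5-11-6.
So the diameter is 7.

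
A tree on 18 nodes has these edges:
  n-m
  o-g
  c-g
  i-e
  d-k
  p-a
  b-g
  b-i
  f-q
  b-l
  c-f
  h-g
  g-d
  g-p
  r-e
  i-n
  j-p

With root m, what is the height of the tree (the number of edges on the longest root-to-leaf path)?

7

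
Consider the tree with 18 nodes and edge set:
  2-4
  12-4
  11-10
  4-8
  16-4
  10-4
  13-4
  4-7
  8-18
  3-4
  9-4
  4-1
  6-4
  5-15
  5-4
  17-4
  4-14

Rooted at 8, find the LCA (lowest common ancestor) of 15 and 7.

4

15's ancestor chain is 15, 5, 4, 8 and 7's is 7, 4, 8; they first meet at 4.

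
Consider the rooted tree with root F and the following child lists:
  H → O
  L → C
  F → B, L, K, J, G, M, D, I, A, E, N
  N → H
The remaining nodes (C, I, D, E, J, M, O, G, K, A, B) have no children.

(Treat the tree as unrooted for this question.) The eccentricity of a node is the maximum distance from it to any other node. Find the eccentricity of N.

Distances from N peak at 3, attained at C.
N-F-L-C

3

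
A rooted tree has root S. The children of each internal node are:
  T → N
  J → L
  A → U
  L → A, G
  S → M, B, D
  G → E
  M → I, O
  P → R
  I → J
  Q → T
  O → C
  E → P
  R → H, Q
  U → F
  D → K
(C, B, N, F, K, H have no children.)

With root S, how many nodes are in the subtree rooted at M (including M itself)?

17

Descendants of M (including itself): M, I, O, J, C, L, A, G, U, E, F, P, R, H, Q, T, N. That's 17.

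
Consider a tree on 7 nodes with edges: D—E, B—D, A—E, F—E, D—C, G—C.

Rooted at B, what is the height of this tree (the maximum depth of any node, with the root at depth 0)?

3

The longest root-to-leaf path is B-D-E-F (3 edges).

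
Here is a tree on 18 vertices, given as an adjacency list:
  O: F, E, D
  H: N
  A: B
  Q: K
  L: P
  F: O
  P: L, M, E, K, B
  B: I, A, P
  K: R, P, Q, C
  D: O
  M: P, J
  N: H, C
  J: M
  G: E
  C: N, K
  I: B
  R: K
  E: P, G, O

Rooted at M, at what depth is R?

3

Path from M to R: M–P–K–R, which has 3 edges.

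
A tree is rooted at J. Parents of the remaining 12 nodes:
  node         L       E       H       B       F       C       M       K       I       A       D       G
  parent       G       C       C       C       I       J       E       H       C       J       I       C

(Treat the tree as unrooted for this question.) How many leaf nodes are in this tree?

The leaves are A, B, D, F, K, L, M.
That is 7 leaves.

7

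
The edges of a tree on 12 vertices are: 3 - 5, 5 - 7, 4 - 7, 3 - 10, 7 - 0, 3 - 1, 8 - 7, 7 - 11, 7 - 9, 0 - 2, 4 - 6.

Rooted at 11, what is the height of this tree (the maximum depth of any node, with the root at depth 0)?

4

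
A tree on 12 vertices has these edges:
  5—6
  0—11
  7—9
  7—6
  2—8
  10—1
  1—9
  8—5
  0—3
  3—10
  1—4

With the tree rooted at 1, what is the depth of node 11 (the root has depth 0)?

4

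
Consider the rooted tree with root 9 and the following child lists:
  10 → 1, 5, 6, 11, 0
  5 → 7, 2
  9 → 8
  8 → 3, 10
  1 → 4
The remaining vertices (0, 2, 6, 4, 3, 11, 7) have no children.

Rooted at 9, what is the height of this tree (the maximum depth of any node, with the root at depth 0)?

The longest root-to-leaf path is 9 → 8 → 10 → 5 → 7 (4 edges).

4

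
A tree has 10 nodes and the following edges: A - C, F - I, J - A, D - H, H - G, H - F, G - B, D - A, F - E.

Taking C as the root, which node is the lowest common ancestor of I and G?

H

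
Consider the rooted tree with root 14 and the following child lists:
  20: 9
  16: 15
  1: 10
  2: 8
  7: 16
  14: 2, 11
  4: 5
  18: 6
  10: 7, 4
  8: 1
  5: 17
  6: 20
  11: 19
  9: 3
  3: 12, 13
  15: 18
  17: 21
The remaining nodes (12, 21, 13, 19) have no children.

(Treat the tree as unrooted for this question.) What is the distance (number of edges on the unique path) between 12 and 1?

The path is 12–3–9–20–6–18–15–16–7–10–1, which has 10 edges.

10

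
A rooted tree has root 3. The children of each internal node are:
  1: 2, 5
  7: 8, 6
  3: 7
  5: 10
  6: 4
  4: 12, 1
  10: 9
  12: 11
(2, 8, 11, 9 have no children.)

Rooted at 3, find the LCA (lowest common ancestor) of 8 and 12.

7

8's ancestor chain is 8, 7, 3 and 12's is 12, 4, 6, 7, 3; they first meet at 7.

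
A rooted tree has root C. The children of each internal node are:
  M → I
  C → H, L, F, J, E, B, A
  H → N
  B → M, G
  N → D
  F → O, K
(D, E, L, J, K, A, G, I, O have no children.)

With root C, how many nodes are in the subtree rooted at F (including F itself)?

Descendants of F (including itself): F, O, K. That's 3.

3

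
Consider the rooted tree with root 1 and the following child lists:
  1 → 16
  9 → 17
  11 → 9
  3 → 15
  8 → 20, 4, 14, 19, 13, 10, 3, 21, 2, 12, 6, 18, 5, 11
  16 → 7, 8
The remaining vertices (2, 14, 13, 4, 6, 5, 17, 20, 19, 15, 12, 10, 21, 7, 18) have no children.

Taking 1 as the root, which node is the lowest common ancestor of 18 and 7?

Ancestors of 18 (toward the root): 18, 8, 16, 1.
Ancestors of 7: 7, 16, 1.
The deepest node appearing in both lists is 16.

16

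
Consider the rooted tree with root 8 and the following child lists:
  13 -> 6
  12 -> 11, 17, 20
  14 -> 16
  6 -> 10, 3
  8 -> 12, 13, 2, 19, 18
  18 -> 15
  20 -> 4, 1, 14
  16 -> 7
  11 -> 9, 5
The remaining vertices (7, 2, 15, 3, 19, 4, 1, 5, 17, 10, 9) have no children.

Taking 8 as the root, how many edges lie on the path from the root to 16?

4

Path from 8 to 16: 8 – 12 – 20 – 14 – 16, which has 4 edges.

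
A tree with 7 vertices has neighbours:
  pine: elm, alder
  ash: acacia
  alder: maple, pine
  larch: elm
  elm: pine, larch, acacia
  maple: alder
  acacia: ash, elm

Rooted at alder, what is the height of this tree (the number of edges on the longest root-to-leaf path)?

ash sits deepest: alder–pine–elm–acacia–ash — 4 edges from the root.

4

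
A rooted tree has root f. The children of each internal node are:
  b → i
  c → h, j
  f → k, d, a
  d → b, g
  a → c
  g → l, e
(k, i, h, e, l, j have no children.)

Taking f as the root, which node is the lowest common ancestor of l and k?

f

Ancestors of l (toward the root): l, g, d, f.
Ancestors of k: k, f.
The deepest node appearing in both lists is f.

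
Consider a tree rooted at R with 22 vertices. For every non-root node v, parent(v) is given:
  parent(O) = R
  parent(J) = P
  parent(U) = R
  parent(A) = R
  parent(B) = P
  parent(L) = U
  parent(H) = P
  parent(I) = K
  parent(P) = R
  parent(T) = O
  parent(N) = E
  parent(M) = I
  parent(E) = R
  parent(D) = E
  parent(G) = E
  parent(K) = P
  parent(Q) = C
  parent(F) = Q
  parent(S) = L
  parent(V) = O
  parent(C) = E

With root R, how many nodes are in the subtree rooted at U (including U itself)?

3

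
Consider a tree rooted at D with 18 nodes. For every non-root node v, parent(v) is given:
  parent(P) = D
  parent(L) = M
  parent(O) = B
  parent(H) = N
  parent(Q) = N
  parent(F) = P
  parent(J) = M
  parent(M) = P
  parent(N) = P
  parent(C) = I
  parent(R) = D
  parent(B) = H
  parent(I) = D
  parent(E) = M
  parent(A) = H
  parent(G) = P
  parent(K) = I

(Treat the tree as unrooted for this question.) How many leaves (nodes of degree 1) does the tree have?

Degree-1 nodes: A, C, E, F, G, J, K, L, O, Q, R — 11 of them.

11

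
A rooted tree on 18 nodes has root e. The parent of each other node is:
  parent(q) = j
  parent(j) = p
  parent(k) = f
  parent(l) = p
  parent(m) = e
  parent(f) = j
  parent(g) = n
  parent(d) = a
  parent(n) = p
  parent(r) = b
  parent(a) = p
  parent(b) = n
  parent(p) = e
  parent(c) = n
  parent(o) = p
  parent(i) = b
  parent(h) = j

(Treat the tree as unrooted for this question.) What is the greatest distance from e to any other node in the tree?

4

A farthest node from e is r (k, i also at distance 4).
The path e-p-n-b-r has 4 edges.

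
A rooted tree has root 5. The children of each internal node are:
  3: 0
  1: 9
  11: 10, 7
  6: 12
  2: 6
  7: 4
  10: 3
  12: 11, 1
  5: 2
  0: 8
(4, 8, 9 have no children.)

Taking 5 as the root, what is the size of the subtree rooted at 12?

10

The subtree rooted at 12 contains: 12, 11, 1, 10, 7, 9, 3, 4, 0, 8 — 10 nodes.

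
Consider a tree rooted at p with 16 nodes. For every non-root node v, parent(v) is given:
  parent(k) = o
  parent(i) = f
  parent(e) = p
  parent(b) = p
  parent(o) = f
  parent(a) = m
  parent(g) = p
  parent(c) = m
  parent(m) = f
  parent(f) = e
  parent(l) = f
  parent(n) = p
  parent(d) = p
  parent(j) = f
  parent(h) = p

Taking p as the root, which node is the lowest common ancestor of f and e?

f's ancestor chain is f, e, p and e's is e, p; they first meet at e.

e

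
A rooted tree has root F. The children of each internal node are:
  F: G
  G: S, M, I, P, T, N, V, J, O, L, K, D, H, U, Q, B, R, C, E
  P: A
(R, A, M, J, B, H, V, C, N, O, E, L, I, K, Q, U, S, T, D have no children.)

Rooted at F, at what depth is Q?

2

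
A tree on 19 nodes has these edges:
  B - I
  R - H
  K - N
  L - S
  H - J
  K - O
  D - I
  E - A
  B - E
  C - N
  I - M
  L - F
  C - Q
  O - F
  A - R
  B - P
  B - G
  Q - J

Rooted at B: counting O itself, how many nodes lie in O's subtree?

4

O's subtree: {O, F, L, S}, size 4.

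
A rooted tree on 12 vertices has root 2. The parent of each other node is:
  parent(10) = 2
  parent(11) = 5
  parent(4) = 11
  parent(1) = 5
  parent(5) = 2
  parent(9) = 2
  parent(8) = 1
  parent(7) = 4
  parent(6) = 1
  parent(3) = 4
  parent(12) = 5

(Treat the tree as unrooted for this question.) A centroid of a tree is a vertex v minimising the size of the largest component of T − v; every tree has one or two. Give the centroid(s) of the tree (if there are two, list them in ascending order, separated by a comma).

5

If 5 is removed the pieces have sizes 4, 3, 3, 1, all ≤ ⌊12/2⌋ = 6.
Every other node leaves some component of size > 6, so the centroid is unique.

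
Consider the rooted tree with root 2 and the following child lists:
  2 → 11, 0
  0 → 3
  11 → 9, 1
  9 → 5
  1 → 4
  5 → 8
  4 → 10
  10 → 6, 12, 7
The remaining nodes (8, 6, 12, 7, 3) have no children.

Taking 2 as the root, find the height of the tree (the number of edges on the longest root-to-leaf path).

5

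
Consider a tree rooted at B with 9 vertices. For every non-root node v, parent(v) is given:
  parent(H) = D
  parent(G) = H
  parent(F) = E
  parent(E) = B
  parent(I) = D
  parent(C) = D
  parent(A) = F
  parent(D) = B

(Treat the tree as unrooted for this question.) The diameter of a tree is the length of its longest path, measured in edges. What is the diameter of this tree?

6

BFS from G reaches A last, at distance 6; BFS from A confirms no node is farther.
Path: G-H-D-B-E-F-A.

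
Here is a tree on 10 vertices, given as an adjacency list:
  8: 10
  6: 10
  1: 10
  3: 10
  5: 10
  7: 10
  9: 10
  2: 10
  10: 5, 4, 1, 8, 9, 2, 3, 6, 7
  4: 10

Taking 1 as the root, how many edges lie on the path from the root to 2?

2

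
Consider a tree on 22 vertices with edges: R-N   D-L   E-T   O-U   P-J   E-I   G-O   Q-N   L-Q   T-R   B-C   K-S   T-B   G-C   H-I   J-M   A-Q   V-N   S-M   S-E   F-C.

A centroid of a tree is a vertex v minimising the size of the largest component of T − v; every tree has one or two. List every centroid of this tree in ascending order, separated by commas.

T

If T is removed the pieces have sizes 8, 7, 6, all ≤ ⌊22/2⌋ = 11.
No neighbour of T does as well, so T is the unique centroid.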